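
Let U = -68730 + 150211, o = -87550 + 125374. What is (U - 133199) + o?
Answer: -13894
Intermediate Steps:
o = 37824
U = 81481
(U - 133199) + o = (81481 - 133199) + 37824 = -51718 + 37824 = -13894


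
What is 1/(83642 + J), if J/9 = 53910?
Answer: 1/568832 ≈ 1.7580e-6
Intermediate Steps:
J = 485190 (J = 9*53910 = 485190)
1/(83642 + J) = 1/(83642 + 485190) = 1/568832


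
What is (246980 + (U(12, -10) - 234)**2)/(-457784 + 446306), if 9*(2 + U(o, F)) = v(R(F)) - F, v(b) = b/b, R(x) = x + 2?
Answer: -24470149/929718 ≈ -26.320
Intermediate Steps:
R(x) = 2 + x
v(b) = 1
U(o, F) = -17/9 - F/9 (U(o, F) = -2 + (1 - F)/9 = -2 + (1/9 - F/9) = -17/9 - F/9)
(246980 + (U(12, -10) - 234)**2)/(-457784 + 446306) = (246980 + ((-17/9 - 1/9*(-10)) - 234)**2)/(-457784 + 446306) = (246980 + ((-17/9 + 10/9) - 234)**2)/(-11478) = (246980 + (-7/9 - 234)**2)*(-1/11478) = (246980 + (-2113/9)**2)*(-1/11478) = (246980 + 4464769/81)*(-1/11478) = (24470149/81)*(-1/11478) = -24470149/929718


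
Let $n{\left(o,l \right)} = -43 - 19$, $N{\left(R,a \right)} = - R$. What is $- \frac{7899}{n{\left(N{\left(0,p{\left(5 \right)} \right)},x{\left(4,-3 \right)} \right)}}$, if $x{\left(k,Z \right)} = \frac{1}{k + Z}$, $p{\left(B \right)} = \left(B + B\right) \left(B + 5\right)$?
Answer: $\frac{7899}{62} \approx 127.4$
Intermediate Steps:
$p{\left(B \right)} = 2 B \left(5 + B\right)$
$x{\left(k,Z \right)} = \frac{1}{Z + k}$
$n{\left(o,l \right)} = -62$
$- \frac{7899}{n{\left(N{\left(0,p{\left(5 \right)} \right)},x{\left(4,-3 \right)} \right)}} = - \frac{7899}{-62} = \left(-7899\right) \left(- \frac{1}{62}\right) = \frac{7899}{62}$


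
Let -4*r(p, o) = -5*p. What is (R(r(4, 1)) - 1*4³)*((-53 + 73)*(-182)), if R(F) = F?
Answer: 214760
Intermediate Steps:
r(p, o) = 5*p/4 (r(p, o) = -(-5)*p/4 = 5*p/4)
(R(r(4, 1)) - 1*4³)*((-53 + 73)*(-182)) = ((5/4)*4 - 1*4³)*((-53 + 73)*(-182)) = (5 - 1*64)*(20*(-182)) = (5 - 64)*(-3640) = -59*(-3640) = 214760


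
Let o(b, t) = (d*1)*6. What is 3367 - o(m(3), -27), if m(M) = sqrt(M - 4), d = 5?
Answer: 3337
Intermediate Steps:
m(M) = sqrt(-4 + M)
o(b, t) = 30 (o(b, t) = (5*1)*6 = 5*6 = 30)
3367 - o(m(3), -27) = 3367 - 1*30 = 3367 - 30 = 3337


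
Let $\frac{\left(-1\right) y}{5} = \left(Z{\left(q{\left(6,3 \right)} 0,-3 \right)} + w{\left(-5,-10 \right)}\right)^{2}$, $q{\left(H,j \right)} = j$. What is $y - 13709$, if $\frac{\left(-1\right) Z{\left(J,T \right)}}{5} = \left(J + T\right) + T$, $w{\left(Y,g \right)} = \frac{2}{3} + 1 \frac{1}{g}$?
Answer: $- \frac{3308509}{180} \approx -18381.0$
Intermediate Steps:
$w{\left(Y,g \right)} = \frac{2}{3} + \frac{1}{g}$ ($w{\left(Y,g \right)} = 2 \cdot \frac{1}{3} + \frac{1}{g} = \frac{2}{3} + \frac{1}{g}$)
$Z{\left(J,T \right)} = - 10 T - 5 J$ ($Z{\left(J,T \right)} = - 5 \left(\left(J + T\right) + T\right) = - 5 \left(J + 2 T\right) = - 10 T - 5 J$)
$y = - \frac{840889}{180}$ ($y = - 5 \left(\left(\left(-10\right) \left(-3\right) - 5 \cdot 3 \cdot 0\right) + \left(\frac{2}{3} + \frac{1}{-10}\right)\right)^{2} = - 5 \left(\left(30 - 0\right) + \left(\frac{2}{3} - \frac{1}{10}\right)\right)^{2} = - 5 \left(\left(30 + 0\right) + \frac{17}{30}\right)^{2} = - 5 \left(30 + \frac{17}{30}\right)^{2} = - 5 \left(\frac{917}{30}\right)^{2} = \left(-5\right) \frac{840889}{900} = - \frac{840889}{180} \approx -4671.6$)
$y - 13709 = - \frac{840889}{180} - 13709 = - \frac{3308509}{180}$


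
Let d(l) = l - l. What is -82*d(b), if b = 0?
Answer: 0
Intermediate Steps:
d(l) = 0
-82*d(b) = -82*0 = 0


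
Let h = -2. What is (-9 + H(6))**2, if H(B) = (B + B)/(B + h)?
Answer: 36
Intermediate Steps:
H(B) = 2*B/(-2 + B) (H(B) = (B + B)/(B - 2) = (2*B)/(-2 + B) = 2*B/(-2 + B))
(-9 + H(6))**2 = (-9 + 2*6/(-2 + 6))**2 = (-9 + 2*6/4)**2 = (-9 + 2*6*(1/4))**2 = (-9 + 3)**2 = (-6)**2 = 36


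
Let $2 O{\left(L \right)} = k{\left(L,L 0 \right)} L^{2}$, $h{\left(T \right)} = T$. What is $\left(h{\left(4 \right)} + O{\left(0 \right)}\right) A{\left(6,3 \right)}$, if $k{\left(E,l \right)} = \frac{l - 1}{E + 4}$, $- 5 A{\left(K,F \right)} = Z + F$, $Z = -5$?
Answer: $\frac{8}{5} \approx 1.6$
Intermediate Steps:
$A{\left(K,F \right)} = 1 - \frac{F}{5}$ ($A{\left(K,F \right)} = - \frac{-5 + F}{5} = 1 - \frac{F}{5}$)
$k{\left(E,l \right)} = \frac{-1 + l}{4 + E}$
$O{\left(L \right)} = - \frac{L^{2}}{2 \left(4 + L\right)}$ ($O{\left(L \right)} = \frac{\frac{-1 + L 0}{4 + L} L^{2}}{2} = \frac{\frac{-1 + 0}{4 + L} L^{2}}{2} = \frac{\frac{1}{4 + L} \left(-1\right) L^{2}}{2} = \frac{- \frac{1}{4 + L} L^{2}}{2} = \frac{\left(-1\right) L^{2} \frac{1}{4 + L}}{2} = - \frac{L^{2}}{2 \left(4 + L\right)}$)
$\left(h{\left(4 \right)} + O{\left(0 \right)}\right) A{\left(6,3 \right)} = \left(4 - \frac{0^{2}}{8 + 2 \cdot 0}\right) \left(1 - \frac{3}{5}\right) = \left(4 - \frac{0}{8 + 0}\right) \left(1 - \frac{3}{5}\right) = \left(4 - \frac{0}{8}\right) \frac{2}{5} = \left(4 - 0 \cdot \frac{1}{8}\right) \frac{2}{5} = \left(4 + 0\right) \frac{2}{5} = 4 \cdot \frac{2}{5} = \frac{8}{5}$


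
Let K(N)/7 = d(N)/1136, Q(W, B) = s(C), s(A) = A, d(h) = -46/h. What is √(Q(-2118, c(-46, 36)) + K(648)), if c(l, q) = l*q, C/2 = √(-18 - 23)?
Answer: √(-11431 + 52265088*I*√41)/5112 ≈ 2.5304 + 2.5305*I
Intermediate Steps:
C = 2*I*√41 (C = 2*√(-18 - 23) = 2*√(-41) = 2*(I*√41) = 2*I*√41 ≈ 12.806*I)
Q(W, B) = 2*I*√41
K(N) = -161/(568*N) (K(N) = 7*(-46/N/1136) = 7*(-46/N*(1/1136)) = 7*(-23/(568*N)) = -161/(568*N))
√(Q(-2118, c(-46, 36)) + K(648)) = √(2*I*√41 - 161/568/648) = √(2*I*√41 - 161/568*1/648) = √(2*I*√41 - 161/368064) = √(-161/368064 + 2*I*√41)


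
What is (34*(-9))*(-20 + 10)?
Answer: 3060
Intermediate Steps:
(34*(-9))*(-20 + 10) = -306*(-10) = 3060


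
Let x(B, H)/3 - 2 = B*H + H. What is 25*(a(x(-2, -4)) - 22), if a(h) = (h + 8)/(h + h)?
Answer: -9575/18 ≈ -531.94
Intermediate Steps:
x(B, H) = 6 + 3*H + 3*B*H (x(B, H) = 6 + 3*(B*H + H) = 6 + 3*(H + B*H) = 6 + (3*H + 3*B*H) = 6 + 3*H + 3*B*H)
a(h) = (8 + h)/(2*h) (a(h) = (8 + h)/((2*h)) = (8 + h)*(1/(2*h)) = (8 + h)/(2*h))
25*(a(x(-2, -4)) - 22) = 25*((8 + (6 + 3*(-4) + 3*(-2)*(-4)))/(2*(6 + 3*(-4) + 3*(-2)*(-4))) - 22) = 25*((8 + (6 - 12 + 24))/(2*(6 - 12 + 24)) - 22) = 25*((½)*(8 + 18)/18 - 22) = 25*((½)*(1/18)*26 - 22) = 25*(13/18 - 22) = 25*(-383/18) = -9575/18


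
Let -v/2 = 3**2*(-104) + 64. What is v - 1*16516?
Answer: -14772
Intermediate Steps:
v = 1744 (v = -2*(3**2*(-104) + 64) = -2*(9*(-104) + 64) = -2*(-936 + 64) = -2*(-872) = 1744)
v - 1*16516 = 1744 - 1*16516 = 1744 - 16516 = -14772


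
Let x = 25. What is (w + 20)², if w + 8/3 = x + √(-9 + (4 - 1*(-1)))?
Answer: 16093/9 + 508*I/3 ≈ 1788.1 + 169.33*I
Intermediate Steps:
w = 67/3 + 2*I (w = -8/3 + (25 + √(-9 + (4 - 1*(-1)))) = -8/3 + (25 + √(-9 + (4 + 1))) = -8/3 + (25 + √(-9 + 5)) = -8/3 + (25 + √(-4)) = -8/3 + (25 + 2*I) = 67/3 + 2*I ≈ 22.333 + 2.0*I)
(w + 20)² = ((67/3 + 2*I) + 20)² = (127/3 + 2*I)²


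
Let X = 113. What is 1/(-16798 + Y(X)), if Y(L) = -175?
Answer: -1/16973 ≈ -5.8917e-5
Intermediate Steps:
1/(-16798 + Y(X)) = 1/(-16798 - 175) = 1/(-16973) = -1/16973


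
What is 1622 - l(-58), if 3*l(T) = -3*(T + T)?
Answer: 1506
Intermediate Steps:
l(T) = -2*T (l(T) = (-3*(T + T))/3 = (-6*T)/3 = -2*T)
1622 - l(-58) = 1622 - (-2)*(-58) = 1622 - 1*116 = 1622 - 116 = 1506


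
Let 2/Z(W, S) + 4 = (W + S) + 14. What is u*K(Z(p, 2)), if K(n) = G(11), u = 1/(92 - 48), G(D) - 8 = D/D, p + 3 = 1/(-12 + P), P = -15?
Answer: 9/44 ≈ 0.20455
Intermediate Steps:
p = -82/27 (p = -3 + 1/(-12 - 15) = -3 + 1/(-27) = -3 - 1/27 = -82/27 ≈ -3.0370)
Z(W, S) = 2/(10 + S + W) (Z(W, S) = 2/(-4 + ((W + S) + 14)) = 2/(-4 + ((S + W) + 14)) = 2/(-4 + (14 + S + W)) = 2/(10 + S + W))
G(D) = 9 (G(D) = 8 + D/D = 8 + 1 = 9)
u = 1/44 ≈ 0.022727
K(n) = 9
u*K(Z(p, 2)) = (1/44)*9 = 9/44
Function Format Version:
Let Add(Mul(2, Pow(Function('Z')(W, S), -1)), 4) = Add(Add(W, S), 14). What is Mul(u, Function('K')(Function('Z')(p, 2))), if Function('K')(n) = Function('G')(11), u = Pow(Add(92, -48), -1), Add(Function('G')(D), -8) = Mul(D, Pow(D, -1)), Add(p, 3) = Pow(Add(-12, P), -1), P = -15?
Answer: Rational(9, 44) ≈ 0.20455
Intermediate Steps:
p = Rational(-82, 27) (p = Add(-3, Pow(Add(-12, -15), -1)) = Add(-3, Pow(-27, -1)) = Add(-3, Rational(-1, 27)) = Rational(-82, 27) ≈ -3.0370)
Function('Z')(W, S) = Mul(2, Pow(Add(10, S, W), -1)) (Function('Z')(W, S) = Mul(2, Pow(Add(-4, Add(Add(W, S), 14)), -1)) = Mul(2, Pow(Add(-4, Add(Add(S, W), 14)), -1)) = Mul(2, Pow(Add(-4, Add(14, S, W)), -1)) = Mul(2, Pow(Add(10, S, W), -1)))
Function('G')(D) = 9 (Function('G')(D) = Add(8, Mul(D, Pow(D, -1))) = Add(8, 1) = 9)
u = Rational(1, 44) (u = Pow(44, -1) = Rational(1, 44) ≈ 0.022727)
Function('K')(n) = 9
Mul(u, Function('K')(Function('Z')(p, 2))) = Mul(Rational(1, 44), 9) = Rational(9, 44)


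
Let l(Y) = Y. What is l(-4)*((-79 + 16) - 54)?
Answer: 468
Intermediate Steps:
l(-4)*((-79 + 16) - 54) = -4*((-79 + 16) - 54) = -4*(-63 - 54) = -4*(-117) = 468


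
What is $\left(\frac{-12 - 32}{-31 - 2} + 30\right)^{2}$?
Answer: $\frac{8836}{9} \approx 981.78$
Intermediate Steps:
$\left(\frac{-12 - 32}{-31 - 2} + 30\right)^{2} = \left(- \frac{44}{-33} + 30\right)^{2} = \left(\left(-44\right) \left(- \frac{1}{33}\right) + 30\right)^{2} = \left(\frac{4}{3} + 30\right)^{2} = \left(\frac{94}{3}\right)^{2} = \frac{8836}{9}$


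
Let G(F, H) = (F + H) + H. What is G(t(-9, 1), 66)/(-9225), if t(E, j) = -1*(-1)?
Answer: -133/9225 ≈ -0.014417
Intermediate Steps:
t(E, j) = 1
G(F, H) = F + 2*H
G(t(-9, 1), 66)/(-9225) = (1 + 2*66)/(-9225) = (1 + 132)*(-1/9225) = 133*(-1/9225) = -133/9225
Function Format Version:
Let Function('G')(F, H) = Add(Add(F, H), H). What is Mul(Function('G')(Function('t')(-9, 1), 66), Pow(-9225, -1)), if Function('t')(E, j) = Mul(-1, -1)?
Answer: Rational(-133, 9225) ≈ -0.014417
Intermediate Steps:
Function('t')(E, j) = 1
Function('G')(F, H) = Add(F, Mul(2, H))
Mul(Function('G')(Function('t')(-9, 1), 66), Pow(-9225, -1)) = Mul(Add(1, Mul(2, 66)), Pow(-9225, -1)) = Mul(Add(1, 132), Rational(-1, 9225)) = Mul(133, Rational(-1, 9225)) = Rational(-133, 9225)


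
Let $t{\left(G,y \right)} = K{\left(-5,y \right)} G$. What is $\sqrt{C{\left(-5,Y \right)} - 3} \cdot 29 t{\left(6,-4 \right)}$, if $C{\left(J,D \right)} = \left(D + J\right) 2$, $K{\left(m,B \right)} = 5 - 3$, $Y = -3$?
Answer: $348 i \sqrt{19} \approx 1516.9 i$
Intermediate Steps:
$K{\left(m,B \right)} = 2$ ($K{\left(m,B \right)} = 5 - 3 = 2$)
$t{\left(G,y \right)} = 2 G$
$C{\left(J,D \right)} = 2 D + 2 J$
$\sqrt{C{\left(-5,Y \right)} - 3} \cdot 29 t{\left(6,-4 \right)} = \sqrt{\left(2 \left(-3\right) + 2 \left(-5\right)\right) - 3} \cdot 29 \cdot 2 \cdot 6 = \sqrt{\left(-6 - 10\right) - 3} \cdot 29 \cdot 12 = \sqrt{-16 - 3} \cdot 29 \cdot 12 = \sqrt{-19} \cdot 29 \cdot 12 = i \sqrt{19} \cdot 29 \cdot 12 = 29 i \sqrt{19} \cdot 12 = 348 i \sqrt{19}$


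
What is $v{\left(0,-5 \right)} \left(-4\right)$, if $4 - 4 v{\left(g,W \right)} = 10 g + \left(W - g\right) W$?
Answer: $21$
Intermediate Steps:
$v{\left(g,W \right)} = 1 - \frac{5 g}{2} - \frac{W \left(W - g\right)}{4}$ ($v{\left(g,W \right)} = 1 - \frac{10 g + \left(W - g\right) W}{4} = 1 - \frac{10 g + W \left(W - g\right)}{4} = 1 - \left(\frac{5 g}{2} + \frac{W \left(W - g\right)}{4}\right) = 1 - \frac{5 g}{2} - \frac{W \left(W - g\right)}{4}$)
$v{\left(0,-5 \right)} \left(-4\right) = \left(1 - 0 - \frac{\left(-5\right)^{2}}{4} + \frac{1}{4} \left(-5\right) 0\right) \left(-4\right) = \left(1 + 0 - \frac{25}{4} + 0\right) \left(-4\right) = \left(- \frac{21}{4}\right) \left(-4\right) = 21$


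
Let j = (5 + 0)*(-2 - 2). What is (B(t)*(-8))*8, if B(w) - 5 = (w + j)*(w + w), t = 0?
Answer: -320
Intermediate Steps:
j = -20 (j = 5*(-4) = -20)
B(w) = 5 + 2*w*(-20 + w) (B(w) = 5 + (w - 20)*(w + w) = 5 + (-20 + w)*(2*w) = 5 + 2*w*(-20 + w))
(B(t)*(-8))*8 = ((5 - 40*0 + 2*0²)*(-8))*8 = ((5 + 0 + 2*0)*(-8))*8 = ((5 + 0 + 0)*(-8))*8 = (5*(-8))*8 = -40*8 = -320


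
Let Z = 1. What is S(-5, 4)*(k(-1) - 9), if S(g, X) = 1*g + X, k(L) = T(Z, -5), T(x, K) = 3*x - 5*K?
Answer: -19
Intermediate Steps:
T(x, K) = -5*K + 3*x
k(L) = 28 (k(L) = -5*(-5) + 3*1 = 25 + 3 = 28)
S(g, X) = X + g (S(g, X) = g + X = X + g)
S(-5, 4)*(k(-1) - 9) = (4 - 5)*(28 - 9) = -1*19 = -19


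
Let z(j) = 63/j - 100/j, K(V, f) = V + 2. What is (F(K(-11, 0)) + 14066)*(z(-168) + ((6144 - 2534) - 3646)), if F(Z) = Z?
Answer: -84496627/168 ≈ -5.0296e+5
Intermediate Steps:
K(V, f) = 2 + V
z(j) = -37/j
(F(K(-11, 0)) + 14066)*(z(-168) + ((6144 - 2534) - 3646)) = ((2 - 11) + 14066)*(-37/(-168) + ((6144 - 2534) - 3646)) = (-9 + 14066)*(-37*(-1/168) + (3610 - 3646)) = 14057*(37/168 - 36) = 14057*(-6011/168) = -84496627/168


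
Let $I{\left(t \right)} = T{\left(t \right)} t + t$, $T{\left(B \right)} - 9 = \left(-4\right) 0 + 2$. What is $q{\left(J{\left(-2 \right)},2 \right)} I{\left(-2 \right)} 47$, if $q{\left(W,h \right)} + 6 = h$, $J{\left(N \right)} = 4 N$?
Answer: $4512$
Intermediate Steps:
$T{\left(B \right)} = 11$ ($T{\left(B \right)} = 9 + \left(\left(-4\right) 0 + 2\right) = 9 + \left(0 + 2\right) = 9 + 2 = 11$)
$q{\left(W,h \right)} = -6 + h$
$I{\left(t \right)} = 12 t$ ($I{\left(t \right)} = 11 t + t = 12 t$)
$q{\left(J{\left(-2 \right)},2 \right)} I{\left(-2 \right)} 47 = \left(-6 + 2\right) 12 \left(-2\right) 47 = \left(-4\right) \left(-24\right) 47 = 96 \cdot 47 = 4512$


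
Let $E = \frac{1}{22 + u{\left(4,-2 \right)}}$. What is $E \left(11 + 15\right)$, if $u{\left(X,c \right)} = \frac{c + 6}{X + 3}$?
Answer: $\frac{91}{79} \approx 1.1519$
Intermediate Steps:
$u{\left(X,c \right)} = \frac{6 + c}{3 + X}$
$E = \frac{7}{158}$ ($E = \frac{1}{22 + \frac{6 - 2}{3 + 4}} = \frac{1}{22 + \frac{1}{7} \cdot 4} = \frac{1}{22 + \frac{4}{7}} = \frac{1}{\frac{158}{7}} = \frac{7}{158} \approx 0.044304$)
$E \left(11 + 15\right) = \frac{7 \left(11 + 15\right)}{158} = \frac{7}{158} \cdot 26 = \frac{91}{79}$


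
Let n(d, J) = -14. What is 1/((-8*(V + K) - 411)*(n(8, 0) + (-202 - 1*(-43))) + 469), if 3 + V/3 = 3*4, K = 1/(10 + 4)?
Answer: 7/763272 ≈ 9.1710e-6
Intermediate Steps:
K = 1/14 ≈ 0.071429
V = 27 (V = -9 + 3*(3*4) = -9 + 3*12 = -9 + 36 = 27)
1/((-8*(V + K) - 411)*(n(8, 0) + (-202 - 1*(-43))) + 469) = 1/((-8*(27 + 1/14) - 411)*(-14 + (-202 - 1*(-43))) + 469) = 1/((-8*379/14 - 411)*(-14 + (-202 + 43)) + 469) = 1/((-1516/7 - 411)*(-14 - 159) + 469) = 1/(-4393/7*(-173) + 469) = 1/(759989/7 + 469) = 1/(763272/7) = 7/763272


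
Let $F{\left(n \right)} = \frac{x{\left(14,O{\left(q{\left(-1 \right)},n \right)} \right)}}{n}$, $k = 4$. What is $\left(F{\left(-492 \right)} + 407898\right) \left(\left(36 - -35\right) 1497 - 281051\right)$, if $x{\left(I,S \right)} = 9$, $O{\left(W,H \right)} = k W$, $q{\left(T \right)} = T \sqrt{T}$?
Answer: $- \frac{2922721197879}{41} \approx -7.1286 \cdot 10^{10}$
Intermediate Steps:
$q{\left(T \right)} = T^{\frac{3}{2}}$
$O{\left(W,H \right)} = 4 W$
$F{\left(n \right)} = \frac{9}{n}$
$\left(F{\left(-492 \right)} + 407898\right) \left(\left(36 - -35\right) 1497 - 281051\right) = \left(\frac{9}{-492} + 407898\right) \left(\left(36 - -35\right) 1497 - 281051\right) = \left(9 \left(- \frac{1}{492}\right) + 407898\right) \left(\left(36 + 35\right) 1497 - 281051\right) = \left(- \frac{3}{164} + 407898\right) \left(71 \cdot 1497 - 281051\right) = \frac{66895269 \left(106287 - 281051\right)}{164} = \frac{66895269}{164} \left(-174764\right) = - \frac{2922721197879}{41}$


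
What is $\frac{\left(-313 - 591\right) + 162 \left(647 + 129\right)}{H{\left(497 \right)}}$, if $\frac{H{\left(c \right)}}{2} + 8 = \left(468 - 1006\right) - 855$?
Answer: $- \frac{62404}{1401} \approx -44.542$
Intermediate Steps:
$H{\left(c \right)} = -2802$ ($H{\left(c \right)} = -16 + 2 \left(\left(468 - 1006\right) - 855\right) = -16 + 2 \left(-538 - 855\right) = -16 + 2 \left(-1393\right) = -16 - 2786 = -2802$)
$\frac{\left(-313 - 591\right) + 162 \left(647 + 129\right)}{H{\left(497 \right)}} = \frac{\left(-313 - 591\right) + 162 \left(647 + 129\right)}{-2802} = \left(\left(-313 - 591\right) + 162 \cdot 776\right) \left(- \frac{1}{2802}\right) = \left(-904 + 125712\right) \left(- \frac{1}{2802}\right) = 124808 \left(- \frac{1}{2802}\right) = - \frac{62404}{1401}$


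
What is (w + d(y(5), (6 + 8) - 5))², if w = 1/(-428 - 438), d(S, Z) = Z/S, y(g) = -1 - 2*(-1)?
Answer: 60730849/749956 ≈ 80.979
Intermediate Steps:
y(g) = 1 (y(g) = -1 + 2 = 1)
w = -1/866 (w = 1/(-866) = -1/866 ≈ -0.0011547)
(w + d(y(5), (6 + 8) - 5))² = (-1/866 + ((6 + 8) - 5)/1)² = (-1/866 + (14 - 5)*1)² = (-1/866 + 9*1)² = (-1/866 + 9)² = (7793/866)² = 60730849/749956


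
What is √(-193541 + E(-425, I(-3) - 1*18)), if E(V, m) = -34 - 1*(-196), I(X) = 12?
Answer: I*√193379 ≈ 439.75*I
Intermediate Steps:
E(V, m) = 162 (E(V, m) = -34 + 196 = 162)
√(-193541 + E(-425, I(-3) - 1*18)) = √(-193541 + 162) = √(-193379) = I*√193379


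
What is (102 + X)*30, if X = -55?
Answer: 1410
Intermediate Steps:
(102 + X)*30 = (102 - 55)*30 = 47*30 = 1410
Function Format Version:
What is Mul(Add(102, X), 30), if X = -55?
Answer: 1410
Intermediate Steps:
Mul(Add(102, X), 30) = Mul(Add(102, -55), 30) = Mul(47, 30) = 1410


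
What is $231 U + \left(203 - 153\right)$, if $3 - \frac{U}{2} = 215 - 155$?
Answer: $-26284$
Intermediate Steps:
$U = -114$ ($U = 6 - 2 \left(215 - 155\right) = 6 - 120 = -114$)
$231 U + \left(203 - 153\right) = 231 \left(-114\right) + \left(203 - 153\right) = -26334 + \left(203 - 153\right) = -26334 + 50 = -26284$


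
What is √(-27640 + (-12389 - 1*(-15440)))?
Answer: I*√24589 ≈ 156.81*I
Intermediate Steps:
√(-27640 + (-12389 - 1*(-15440))) = √(-27640 + (-12389 + 15440)) = √(-27640 + 3051) = √(-24589) = I*√24589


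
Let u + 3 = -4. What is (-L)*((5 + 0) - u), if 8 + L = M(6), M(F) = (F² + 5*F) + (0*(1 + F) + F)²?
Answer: -1128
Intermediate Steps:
u = -7 (u = -3 - 4 = -7)
M(F) = 2*F² + 5*F (M(F) = (F² + 5*F) + (0 + F)² = (F² + 5*F) + F² = 2*F² + 5*F)
L = 94 (L = -8 + 6*(5 + 2*6) = -8 + 6*(5 + 12) = -8 + 6*17 = -8 + 102 = 94)
(-L)*((5 + 0) - u) = (-1*94)*((5 + 0) - 1*(-7)) = -94*(5 + 7) = -94*12 = -1128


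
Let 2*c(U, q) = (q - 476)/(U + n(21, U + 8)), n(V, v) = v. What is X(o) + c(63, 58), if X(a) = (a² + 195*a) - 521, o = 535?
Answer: 52263677/134 ≈ 3.9003e+5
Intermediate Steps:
X(a) = -521 + a² + 195*a
c(U, q) = (-476 + q)/(2*(8 + 2*U)) (c(U, q) = ((q - 476)/(U + (U + 8)))/2 = ((-476 + q)/(U + (8 + U)))/2 = ((-476 + q)/(8 + 2*U))/2 = (-476 + q)/(2*(8 + 2*U)))
X(o) + c(63, 58) = (-521 + 535² + 195*535) + (-476 + 58)/(4*(4 + 63)) = (-521 + 286225 + 104325) + (¼)*(-418)/67 = 390029 + (¼)*(1/67)*(-418) = 390029 - 209/134 = 52263677/134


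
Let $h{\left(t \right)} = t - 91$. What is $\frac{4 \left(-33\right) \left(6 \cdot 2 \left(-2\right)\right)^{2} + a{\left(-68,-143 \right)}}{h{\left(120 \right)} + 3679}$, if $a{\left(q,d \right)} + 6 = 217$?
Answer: $- \frac{75821}{3708} \approx -20.448$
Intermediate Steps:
$a{\left(q,d \right)} = 211$ ($a{\left(q,d \right)} = -6 + 217 = 211$)
$h{\left(t \right)} = -91 + t$ ($h{\left(t \right)} = t - 91 = -91 + t$)
$\frac{4 \left(-33\right) \left(6 \cdot 2 \left(-2\right)\right)^{2} + a{\left(-68,-143 \right)}}{h{\left(120 \right)} + 3679} = \frac{4 \left(-33\right) \left(6 \cdot 2 \left(-2\right)\right)^{2} + 211}{\left(-91 + 120\right) + 3679} = \frac{- 132 \left(12 \left(-2\right)\right)^{2} + 211}{29 + 3679} = \frac{- 132 \left(-24\right)^{2} + 211}{3708} = \left(\left(-132\right) 576 + 211\right) \frac{1}{3708} = \left(-76032 + 211\right) \frac{1}{3708} = \left(-75821\right) \frac{1}{3708} = - \frac{75821}{3708}$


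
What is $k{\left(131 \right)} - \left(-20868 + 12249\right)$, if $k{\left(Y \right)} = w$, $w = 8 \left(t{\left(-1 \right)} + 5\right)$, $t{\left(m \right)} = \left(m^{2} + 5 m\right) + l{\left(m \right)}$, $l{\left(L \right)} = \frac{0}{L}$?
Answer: $8627$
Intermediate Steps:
$l{\left(L \right)} = 0$
$t{\left(m \right)} = m^{2} + 5 m$ ($t{\left(m \right)} = \left(m^{2} + 5 m\right) + 0 = m^{2} + 5 m$)
$w = 8$ ($w = 8 \left(- (5 - 1) + 5\right) = 8 \left(\left(-1\right) 4 + 5\right) = 8 \left(-4 + 5\right) = 8 \cdot 1 = 8$)
$k{\left(Y \right)} = 8$
$k{\left(131 \right)} - \left(-20868 + 12249\right) = 8 - \left(-20868 + 12249\right) = 8 - -8619 = 8 + 8619 = 8627$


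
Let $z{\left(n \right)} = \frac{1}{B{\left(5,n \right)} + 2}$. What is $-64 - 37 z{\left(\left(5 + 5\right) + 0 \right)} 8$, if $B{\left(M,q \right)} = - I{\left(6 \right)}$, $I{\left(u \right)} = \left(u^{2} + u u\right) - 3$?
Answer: $- \frac{3992}{67} \approx -59.582$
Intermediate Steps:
$I{\left(u \right)} = -3 + 2 u^{2}$ ($I{\left(u \right)} = \left(u^{2} + u^{2}\right) - 3 = 2 u^{2} - 3 = -3 + 2 u^{2}$)
$B{\left(M,q \right)} = -69$ ($B{\left(M,q \right)} = - (-3 + 2 \cdot 6^{2}) = - (-3 + 2 \cdot 36) = - (-3 + 72) = \left(-1\right) 69 = -69$)
$z{\left(n \right)} = - \frac{1}{67}$ ($z{\left(n \right)} = \frac{1}{-69 + 2} = \frac{1}{-67} = - \frac{1}{67}$)
$-64 - 37 z{\left(\left(5 + 5\right) + 0 \right)} 8 = -64 - 37 \left(\left(- \frac{1}{67}\right) 8\right) = -64 - - \frac{296}{67} = -64 + \frac{296}{67} = - \frac{3992}{67}$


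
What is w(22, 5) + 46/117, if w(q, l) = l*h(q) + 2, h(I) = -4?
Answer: -2060/117 ≈ -17.607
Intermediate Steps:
w(q, l) = 2 - 4*l (w(q, l) = l*(-4) + 2 = -4*l + 2 = 2 - 4*l)
w(22, 5) + 46/117 = (2 - 4*5) + 46/117 = (2 - 20) + 46*(1/117) = -18 + 46/117 = -2060/117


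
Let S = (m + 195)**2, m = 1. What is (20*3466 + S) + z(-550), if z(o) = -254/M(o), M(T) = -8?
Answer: 431071/4 ≈ 1.0777e+5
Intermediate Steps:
S = 38416 (S = (1 + 195)**2 = 196**2 = 38416)
z(o) = 127/4 (z(o) = -254/(-8) = -254*(-1/8) = 127/4)
(20*3466 + S) + z(-550) = (20*3466 + 38416) + 127/4 = (69320 + 38416) + 127/4 = 107736 + 127/4 = 431071/4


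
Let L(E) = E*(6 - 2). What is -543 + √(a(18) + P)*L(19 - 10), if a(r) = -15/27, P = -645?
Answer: -543 + 12*I*√5810 ≈ -543.0 + 914.68*I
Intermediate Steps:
a(r) = -5/9 (a(r) = -15*1/27 = -5/9)
L(E) = 4*E (L(E) = E*4 = 4*E)
-543 + √(a(18) + P)*L(19 - 10) = -543 + √(-5/9 - 645)*(4*(19 - 10)) = -543 + √(-5810/9)*(4*9) = -543 + (I*√5810/3)*36 = -543 + 12*I*√5810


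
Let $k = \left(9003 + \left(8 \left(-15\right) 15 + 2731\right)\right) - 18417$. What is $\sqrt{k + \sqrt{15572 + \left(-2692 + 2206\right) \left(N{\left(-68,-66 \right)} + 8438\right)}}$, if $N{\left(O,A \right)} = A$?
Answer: $\sqrt{-8483 + 2 i \sqrt{1013305}} \approx 10.854 + 92.741 i$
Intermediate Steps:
$k = -8483$ ($k = \left(9003 + \left(\left(-120\right) 15 + 2731\right)\right) - 18417 = \left(9003 + \left(-1800 + 2731\right)\right) - 18417 = \left(9003 + 931\right) - 18417 = 9934 - 18417 = -8483$)
$\sqrt{k + \sqrt{15572 + \left(-2692 + 2206\right) \left(N{\left(-68,-66 \right)} + 8438\right)}} = \sqrt{-8483 + \sqrt{15572 + \left(-2692 + 2206\right) \left(-66 + 8438\right)}} = \sqrt{-8483 + \sqrt{15572 - 4068792}} = \sqrt{-8483 + \sqrt{-4053220}} = \sqrt{-8483 + 2 i \sqrt{1013305}}$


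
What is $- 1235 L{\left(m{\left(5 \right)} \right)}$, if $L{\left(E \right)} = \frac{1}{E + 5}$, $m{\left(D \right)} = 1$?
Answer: $- \frac{1235}{6} \approx -205.83$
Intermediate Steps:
$L{\left(E \right)} = \frac{1}{5 + E}$
$- 1235 L{\left(m{\left(5 \right)} \right)} = - \frac{1235}{5 + 1} = - \frac{1235}{6}$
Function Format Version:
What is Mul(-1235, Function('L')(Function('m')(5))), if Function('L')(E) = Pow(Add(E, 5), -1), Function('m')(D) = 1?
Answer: Rational(-1235, 6) ≈ -205.83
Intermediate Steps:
Function('L')(E) = Pow(Add(5, E), -1)
Mul(-1235, Function('L')(Function('m')(5))) = Mul(-1235, Pow(Add(5, 1), -1)) = Mul(-1235, Pow(6, -1)) = Mul(-1235, Rational(1, 6)) = Rational(-1235, 6)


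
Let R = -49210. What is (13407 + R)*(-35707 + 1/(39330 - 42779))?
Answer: 4409262755532/3449 ≈ 1.2784e+9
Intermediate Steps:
(13407 + R)*(-35707 + 1/(39330 - 42779)) = (13407 - 49210)*(-35707 + 1/(39330 - 42779)) = -35803*(-35707 + 1/(-3449)) = -35803*(-35707 - 1/3449) = -35803*(-123153444/3449) = 4409262755532/3449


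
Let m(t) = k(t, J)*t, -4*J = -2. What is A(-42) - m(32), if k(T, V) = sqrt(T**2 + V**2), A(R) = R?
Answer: -42 - 16*sqrt(4097) ≈ -1066.1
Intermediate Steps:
J = 1/2 (J = -1/4*(-2) = 1/2 ≈ 0.50000)
m(t) = t*sqrt(1/4 + t**2) (m(t) = sqrt(t**2 + (1/2)**2)*t = sqrt(t**2 + 1/4)*t = sqrt(1/4 + t**2)*t = t*sqrt(1/4 + t**2))
A(-42) - m(32) = -42 - 32*sqrt(1 + 4*32**2)/2 = -42 - 32*sqrt(1 + 4*1024)/2 = -42 - 32*sqrt(1 + 4096)/2 = -42 - 32*sqrt(4097)/2 = -42 - 16*sqrt(4097)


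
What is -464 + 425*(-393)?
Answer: -167489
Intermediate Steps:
-464 + 425*(-393) = -464 - 167025 = -167489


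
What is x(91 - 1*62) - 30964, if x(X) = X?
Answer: -30935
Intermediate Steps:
x(91 - 1*62) - 30964 = (91 - 1*62) - 30964 = (91 - 62) - 30964 = 29 - 30964 = -30935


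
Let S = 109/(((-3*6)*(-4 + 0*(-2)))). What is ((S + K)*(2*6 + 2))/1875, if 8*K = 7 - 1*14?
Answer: 161/33750 ≈ 0.0047704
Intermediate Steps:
K = -7/8 (K = (7 - 1*14)/8 = (7 - 14)/8 = (⅛)*(-7) = -7/8 ≈ -0.87500)
S = 109/72 (S = 109/((-18*(-4 + 0))) = 109/((-18*(-4))) = 109/72 ≈ 1.5139)
((S + K)*(2*6 + 2))/1875 = ((109/72 - 7/8)*(2*6 + 2))/1875 = (23*(12 + 2)/36)*(1/1875) = ((23/36)*14)*(1/1875) = (161/18)*(1/1875) = 161/33750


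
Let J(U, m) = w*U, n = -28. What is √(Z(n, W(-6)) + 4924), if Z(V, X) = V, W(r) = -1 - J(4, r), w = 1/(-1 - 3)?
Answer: 12*√34 ≈ 69.971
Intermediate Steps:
w = -¼ (w = 1/(-4) = -¼ ≈ -0.25000)
J(U, m) = -U/4
W(r) = 0 (W(r) = -1 - (-1)*4/4 = -1 - 1*(-1) = -1 + 1 = 0)
√(Z(n, W(-6)) + 4924) = √(-28 + 4924) = √4896 = 12*√34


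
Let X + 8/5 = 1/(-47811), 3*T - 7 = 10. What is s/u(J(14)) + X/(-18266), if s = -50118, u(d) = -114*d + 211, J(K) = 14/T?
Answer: 3720351651605873/5244260934630 ≈ 709.41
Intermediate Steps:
T = 17/3 (T = 7/3 + (⅓)*10 = 7/3 + 10/3 = 17/3 ≈ 5.6667)
J(K) = 42/17 (J(K) = 14/(17/3) = 14*(3/17) = 42/17)
X = -382493/239055 (X = -8/5 + 1/(-47811) = -8/5 - 1/47811 = -382493/239055 ≈ -1.6000)
u(d) = 211 - 114*d
s/u(J(14)) + X/(-18266) = -50118/(211 - 114*42/17) - 382493/239055/(-18266) = -50118/(211 - 4788/17) - 382493/239055*(-1/18266) = -50118/(-1201/17) + 382493/4366578630 = -50118*(-17/1201) + 382493/4366578630 = 852006/1201 + 382493/4366578630 = 3720351651605873/5244260934630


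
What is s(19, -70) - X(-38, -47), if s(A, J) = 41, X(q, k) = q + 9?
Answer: 70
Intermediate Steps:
X(q, k) = 9 + q
s(19, -70) - X(-38, -47) = 41 - (9 - 38) = 41 - 1*(-29) = 41 + 29 = 70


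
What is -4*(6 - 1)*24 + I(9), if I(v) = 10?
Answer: -470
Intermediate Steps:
-4*(6 - 1)*24 + I(9) = -4*(6 - 1)*24 + 10 = -4*5*24 + 10 = -20*24 + 10 = -480 + 10 = -470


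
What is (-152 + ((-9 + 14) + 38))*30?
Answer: -3270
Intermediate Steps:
(-152 + ((-9 + 14) + 38))*30 = (-152 + (5 + 38))*30 = (-152 + 43)*30 = -109*30 = -3270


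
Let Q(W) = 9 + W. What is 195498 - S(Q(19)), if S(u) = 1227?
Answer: 194271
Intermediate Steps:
195498 - S(Q(19)) = 195498 - 1*1227 = 195498 - 1227 = 194271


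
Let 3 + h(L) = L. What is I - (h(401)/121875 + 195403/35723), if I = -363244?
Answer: -1581493988545879/4353740625 ≈ -3.6325e+5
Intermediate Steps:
h(L) = -3 + L
I - (h(401)/121875 + 195403/35723) = -363244 - ((-3 + 401)/121875 + 195403/35723) = -363244 - (398*(1/121875) + 195403*(1/35723)) = -363244 - (398/121875 + 195403/35723) = -363244 - 1*23828958379/4353740625 = -363244 - 23828958379/4353740625 = -1581493988545879/4353740625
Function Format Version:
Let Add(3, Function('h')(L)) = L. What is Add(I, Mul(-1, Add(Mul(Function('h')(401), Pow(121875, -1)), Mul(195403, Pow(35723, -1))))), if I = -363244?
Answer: Rational(-1581493988545879, 4353740625) ≈ -3.6325e+5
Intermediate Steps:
Function('h')(L) = Add(-3, L)
Add(I, Mul(-1, Add(Mul(Function('h')(401), Pow(121875, -1)), Mul(195403, Pow(35723, -1))))) = Add(-363244, Mul(-1, Add(Mul(Add(-3, 401), Pow(121875, -1)), Mul(195403, Pow(35723, -1))))) = Add(-363244, Mul(-1, Add(Mul(398, Rational(1, 121875)), Mul(195403, Rational(1, 35723))))) = Add(-363244, Mul(-1, Add(Rational(398, 121875), Rational(195403, 35723)))) = Add(-363244, Mul(-1, Rational(23828958379, 4353740625))) = Add(-363244, Rational(-23828958379, 4353740625)) = Rational(-1581493988545879, 4353740625)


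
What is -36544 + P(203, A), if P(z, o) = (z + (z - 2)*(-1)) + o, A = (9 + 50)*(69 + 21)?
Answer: -31232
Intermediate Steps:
A = 5310 (A = 59*90 = 5310)
P(z, o) = 2 + o (P(z, o) = (z + (-2 + z)*(-1)) + o = (z + (2 - z)) + o = 2 + o)
-36544 + P(203, A) = -36544 + (2 + 5310) = -36544 + 5312 = -31232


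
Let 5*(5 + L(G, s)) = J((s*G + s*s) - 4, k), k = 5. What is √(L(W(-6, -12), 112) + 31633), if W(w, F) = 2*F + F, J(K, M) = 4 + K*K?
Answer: 4*√22670065/5 ≈ 3809.0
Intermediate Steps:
J(K, M) = 4 + K²
W(w, F) = 3*F
L(G, s) = -21/5 + (-4 + s² + G*s)²/5 (L(G, s) = -5 + (4 + ((s*G + s*s) - 4)²)/5 = -5 + (4 + ((G*s + s²) - 4)²)/5 = -5 + (4 + ((s² + G*s) - 4)²)/5 = -5 + (4 + (-4 + s² + G*s)²)/5 = -5 + (⅘ + (-4 + s² + G*s)²/5) = -21/5 + (-4 + s² + G*s)²/5)
√(L(W(-6, -12), 112) + 31633) = √((-21/5 + (-4 + 112² + (3*(-12))*112)²/5) + 31633) = √((-21/5 + (-4 + 12544 - 36*112)²/5) + 31633) = √((-21/5 + (-4 + 12544 - 4032)²/5) + 31633) = √((-21/5 + (⅕)*8508²) + 31633) = √((-21/5 + (⅕)*72386064) + 31633) = √((-21/5 + 72386064/5) + 31633) = √(72386043/5 + 31633) = √(72544208/5) = 4*√22670065/5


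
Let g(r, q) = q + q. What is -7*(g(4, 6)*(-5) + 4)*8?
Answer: 3136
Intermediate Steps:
g(r, q) = 2*q
-7*(g(4, 6)*(-5) + 4)*8 = -7*((2*6)*(-5) + 4)*8 = -7*(12*(-5) + 4)*8 = -7*(-60 + 4)*8 = -7*(-56)*8 = 392*8 = 3136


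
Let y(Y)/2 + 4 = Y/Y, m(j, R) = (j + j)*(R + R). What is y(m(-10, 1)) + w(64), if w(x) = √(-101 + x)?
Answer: -6 + I*√37 ≈ -6.0 + 6.0828*I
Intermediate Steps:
m(j, R) = 4*R*j (m(j, R) = (2*j)*(2*R) = 4*R*j)
y(Y) = -6 (y(Y) = -8 + 2*(Y/Y) = -8 + 2*1 = -8 + 2 = -6)
y(m(-10, 1)) + w(64) = -6 + √(-101 + 64) = -6 + √(-37) = -6 + I*√37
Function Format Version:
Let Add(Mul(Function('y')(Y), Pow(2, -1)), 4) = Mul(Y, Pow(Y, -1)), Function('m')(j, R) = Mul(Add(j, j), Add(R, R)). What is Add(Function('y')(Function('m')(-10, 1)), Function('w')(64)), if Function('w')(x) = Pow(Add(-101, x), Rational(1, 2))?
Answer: Add(-6, Mul(I, Pow(37, Rational(1, 2)))) ≈ Add(-6.0000, Mul(6.0828, I))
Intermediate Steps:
Function('m')(j, R) = Mul(4, R, j) (Function('m')(j, R) = Mul(Mul(2, j), Mul(2, R)) = Mul(4, R, j))
Function('y')(Y) = -6 (Function('y')(Y) = Add(-8, Mul(2, Mul(Y, Pow(Y, -1)))) = Add(-8, Mul(2, 1)) = Add(-8, 2) = -6)
Add(Function('y')(Function('m')(-10, 1)), Function('w')(64)) = Add(-6, Pow(Add(-101, 64), Rational(1, 2))) = Add(-6, Pow(-37, Rational(1, 2))) = Add(-6, Mul(I, Pow(37, Rational(1, 2))))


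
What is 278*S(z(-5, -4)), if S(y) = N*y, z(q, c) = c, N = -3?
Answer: 3336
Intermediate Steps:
S(y) = -3*y
278*S(z(-5, -4)) = 278*(-3*(-4)) = 278*12 = 3336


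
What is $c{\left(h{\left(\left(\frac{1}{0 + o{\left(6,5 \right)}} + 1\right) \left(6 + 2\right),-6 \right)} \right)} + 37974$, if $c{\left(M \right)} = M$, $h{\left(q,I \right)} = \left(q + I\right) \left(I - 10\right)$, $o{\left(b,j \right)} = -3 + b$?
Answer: $\frac{113698}{3} \approx 37899.0$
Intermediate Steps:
$h{\left(q,I \right)} = \left(-10 + I\right) \left(I + q\right)$ ($h{\left(q,I \right)} = \left(I + q\right) \left(-10 + I\right) = \left(-10 + I\right) \left(I + q\right)$)
$c{\left(h{\left(\left(\frac{1}{0 + o{\left(6,5 \right)}} + 1\right) \left(6 + 2\right),-6 \right)} \right)} + 37974 = \left(\left(-6\right)^{2} - -60 - 10 \left(\frac{1}{0 + \left(-3 + 6\right)} + 1\right) \left(6 + 2\right) - 6 \left(\frac{1}{0 + \left(-3 + 6\right)} + 1\right) \left(6 + 2\right)\right) + 37974 = \left(36 + 60 - 10 \left(\frac{1}{0 + 3} + 1\right) 8 - 6 \left(\frac{1}{0 + 3} + 1\right) 8\right) + 37974 = \left(36 + 60 - 10 \left(\frac{1}{3} + 1\right) 8 - 6 \left(\frac{1}{3} + 1\right) 8\right) + 37974 = \left(36 + 60 - 10 \cdot \frac{4}{3} \cdot 8 - 6 \cdot \frac{4}{3} \cdot 8\right) + 37974 = \left(36 + 60 - \frac{320}{3} - 64\right) + 37974 = - \frac{224}{3} + 37974 = \frac{113698}{3}$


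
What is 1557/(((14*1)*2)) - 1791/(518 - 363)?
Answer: 191187/4340 ≈ 44.052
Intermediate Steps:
1557/(((14*1)*2)) - 1791/(518 - 363) = 1557/((14*2)) - 1791/155 = 1557/28 - 1791*1/155 = 1557*(1/28) - 1791/155 = 1557/28 - 1791/155 = 191187/4340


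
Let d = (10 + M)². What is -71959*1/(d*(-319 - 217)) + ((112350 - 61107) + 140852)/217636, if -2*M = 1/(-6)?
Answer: 470330654597/213489381292 ≈ 2.2031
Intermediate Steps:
M = 1/12 (M = -½/(-6) = -½*(-⅙) = 1/12 ≈ 0.083333)
d = 14641/144 (d = (10 + 1/12)² = (121/12)² = 14641/144 ≈ 101.67)
-71959*1/(d*(-319 - 217)) + ((112350 - 61107) + 140852)/217636 = -71959*144/(14641*(-319 - 217)) + ((112350 - 61107) + 140852)/217636 = -71959/((14641/144)*(-536)) + (51243 + 140852)*(1/217636) = -71959/(-980947/18) + 192095*(1/217636) = -71959*(-18/980947) + 192095/217636 = 1295262/980947 + 192095/217636 = 470330654597/213489381292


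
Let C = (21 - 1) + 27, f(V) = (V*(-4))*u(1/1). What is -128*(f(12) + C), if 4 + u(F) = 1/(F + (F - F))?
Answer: -24448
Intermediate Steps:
u(F) = -4 + 1/F (u(F) = -4 + 1/(F + (F - F)) = -4 + 1/(F + 0) = -4 + 1/F)
f(V) = 12*V (f(V) = (V*(-4))*(-4 + 1/(1/1)) = (-4*V)*(-4 + 1/1) = (-4*V)*(-4 + 1) = -4*V*(-3) = 12*V)
C = 47 (C = 20 + 27 = 47)
-128*(f(12) + C) = -128*(12*12 + 47) = -128*(144 + 47) = -128*191 = -24448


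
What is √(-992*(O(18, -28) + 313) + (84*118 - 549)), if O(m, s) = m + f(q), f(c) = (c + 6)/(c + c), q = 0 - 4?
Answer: I*√318741 ≈ 564.57*I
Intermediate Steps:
q = -4
f(c) = (6 + c)/(2*c) (f(c) = (6 + c)/((2*c)) = (6 + c)*(1/(2*c)) = (6 + c)/(2*c))
O(m, s) = -¼ + m (O(m, s) = m + (½)*(6 - 4)/(-4) = m + (½)*(-¼)*2 = m - ¼ = -¼ + m)
√(-992*(O(18, -28) + 313) + (84*118 - 549)) = √(-992*((-¼ + 18) + 313) + (84*118 - 549)) = √(-992*(71/4 + 313) + (9912 - 549)) = √(-992*1323/4 + 9363) = √(-328104 + 9363) = √(-318741) = I*√318741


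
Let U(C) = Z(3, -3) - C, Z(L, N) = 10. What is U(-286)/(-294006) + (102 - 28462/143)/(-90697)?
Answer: 120302320/1906580546013 ≈ 6.3099e-5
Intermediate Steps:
U(C) = 10 - C
U(-286)/(-294006) + (102 - 28462/143)/(-90697) = (10 - 1*(-286))/(-294006) + (102 - 28462/143)/(-90697) = (10 + 286)*(-1/294006) + (102 - 28462/143)*(-1/90697) = 296*(-1/294006) + (102 - 214*133/143)*(-1/90697) = -148/147003 + (102 - 28462/143)*(-1/90697) = -148/147003 - 13876/143*(-1/90697) = -148/147003 + 13876/12969671 = 120302320/1906580546013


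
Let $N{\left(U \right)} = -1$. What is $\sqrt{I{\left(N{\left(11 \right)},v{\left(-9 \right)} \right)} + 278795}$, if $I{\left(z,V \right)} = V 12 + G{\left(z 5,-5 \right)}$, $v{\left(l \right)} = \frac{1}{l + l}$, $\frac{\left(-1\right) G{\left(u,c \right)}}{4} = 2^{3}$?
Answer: $\frac{\sqrt{2508861}}{3} \approx 527.98$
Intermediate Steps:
$G{\left(u,c \right)} = -32$ ($G{\left(u,c \right)} = - 4 \cdot 2^{3} = \left(-4\right) 8 = -32$)
$v{\left(l \right)} = \frac{1}{2 l}$
$I{\left(z,V \right)} = -32 + 12 V$ ($I{\left(z,V \right)} = V 12 - 32 = 12 V - 32 = -32 + 12 V$)
$\sqrt{I{\left(N{\left(11 \right)},v{\left(-9 \right)} \right)} + 278795} = \sqrt{\left(-32 + 12 \frac{1}{2 \left(-9\right)}\right) + 278795} = \sqrt{\left(-32 + 12 \cdot \frac{1}{2} \left(- \frac{1}{9}\right)\right) + 278795} = \sqrt{\left(-32 + 12 \left(- \frac{1}{18}\right)\right) + 278795} = \sqrt{\left(-32 - \frac{2}{3}\right) + 278795} = \sqrt{- \frac{98}{3} + 278795} = \sqrt{\frac{836287}{3}} = \frac{\sqrt{2508861}}{3}$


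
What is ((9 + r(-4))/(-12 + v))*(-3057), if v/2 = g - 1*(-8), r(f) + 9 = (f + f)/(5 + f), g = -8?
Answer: -2038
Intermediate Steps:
r(f) = -9 + 2*f/(5 + f) (r(f) = -9 + (f + f)/(5 + f) = -9 + (2*f)/(5 + f) = -9 + 2*f/(5 + f))
v = 0 (v = 2*(-8 - 1*(-8)) = 2*(-8 + 8) = 2*0 = 0)
((9 + r(-4))/(-12 + v))*(-3057) = ((9 + (-45 - 7*(-4))/(5 - 4))/(-12 + 0))*(-3057) = ((9 + (-45 + 28)/1)/(-12))*(-3057) = ((9 + 1*(-17))*(-1/12))*(-3057) = ((9 - 17)*(-1/12))*(-3057) = -8*(-1/12)*(-3057) = (⅔)*(-3057) = -2038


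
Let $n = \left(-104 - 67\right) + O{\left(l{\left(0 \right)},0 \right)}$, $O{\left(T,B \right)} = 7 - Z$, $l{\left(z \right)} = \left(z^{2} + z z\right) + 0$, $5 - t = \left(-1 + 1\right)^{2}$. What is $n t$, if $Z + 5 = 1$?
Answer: $-800$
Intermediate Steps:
$Z = -4$ ($Z = -5 + 1 = -4$)
$t = 5$ ($t = 5 - \left(-1 + 1\right)^{2} = 5 - 0^{2} = 5 - 0 = 5 + 0 = 5$)
$l{\left(z \right)} = 2 z^{2}$ ($l{\left(z \right)} = \left(z^{2} + z^{2}\right) + 0 = 2 z^{2} + 0 = 2 z^{2}$)
$O{\left(T,B \right)} = 11$ ($O{\left(T,B \right)} = 7 - -4 = 7 + 4 = 11$)
$n = -160$ ($n = \left(-104 - 67\right) + 11 = -171 + 11 = -160$)
$n t = \left(-160\right) 5 = -800$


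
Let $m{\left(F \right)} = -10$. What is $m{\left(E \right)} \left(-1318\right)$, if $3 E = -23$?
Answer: $13180$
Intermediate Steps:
$E = - \frac{23}{3}$ ($E = \frac{1}{3} \left(-23\right) = - \frac{23}{3} \approx -7.6667$)
$m{\left(E \right)} \left(-1318\right) = \left(-10\right) \left(-1318\right) = 13180$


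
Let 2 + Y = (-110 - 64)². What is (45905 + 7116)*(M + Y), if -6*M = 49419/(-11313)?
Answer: 12106390918979/7542 ≈ 1.6052e+9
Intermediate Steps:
Y = 30274 (Y = -2 + (-110 - 64)² = -2 + (-174)² = -2 + 30276 = 30274)
M = 5491/7542 (M = -16473/(2*(-11313)) = -16473*(-1)/(2*11313) = -⅙*(-5491/1257) = 5491/7542 ≈ 0.72806)
(45905 + 7116)*(M + Y) = (45905 + 7116)*(5491/7542 + 30274) = 53021*(228331999/7542) = 12106390918979/7542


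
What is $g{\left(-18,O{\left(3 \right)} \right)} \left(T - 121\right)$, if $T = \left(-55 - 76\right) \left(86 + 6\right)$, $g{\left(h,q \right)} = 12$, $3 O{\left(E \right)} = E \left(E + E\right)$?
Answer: $-146076$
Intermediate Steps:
$O{\left(E \right)} = \frac{2 E^{2}}{3}$ ($O{\left(E \right)} = \frac{E \left(E + E\right)}{3} = \frac{E 2 E}{3} = \frac{2 E^{2}}{3}$)
$T = -12052$ ($T = \left(-131\right) 92 = -12052$)
$g{\left(-18,O{\left(3 \right)} \right)} \left(T - 121\right) = 12 \left(-12052 - 121\right) = 12 \left(-12173\right) = -146076$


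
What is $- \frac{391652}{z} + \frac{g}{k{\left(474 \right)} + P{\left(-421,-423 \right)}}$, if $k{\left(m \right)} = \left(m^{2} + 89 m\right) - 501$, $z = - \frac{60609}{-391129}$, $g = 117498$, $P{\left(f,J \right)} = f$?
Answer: $- \frac{20369199374992619}{8059178730} \approx -2.5275 \cdot 10^{6}$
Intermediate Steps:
$z = \frac{60609}{391129}$ ($z = \left(-60609\right) \left(- \frac{1}{391129}\right) = \frac{60609}{391129} \approx 0.15496$)
$k{\left(m \right)} = -501 + m^{2} + 89 m$
$- \frac{391652}{z} + \frac{g}{k{\left(474 \right)} + P{\left(-421,-423 \right)}} = - \frac{391652}{\frac{60609}{391129}} + \frac{117498}{\left(-501 + 474^{2} + 89 \cdot 474\right) - 421} = \left(-391652\right) \frac{391129}{60609} + \frac{117498}{\left(-501 + 224676 + 42186\right) - 421} = - \frac{153186455108}{60609} + \frac{117498}{266361 - 421} = - \frac{153186455108}{60609} + \frac{117498}{265940} = - \frac{153186455108}{60609} + 117498 \cdot \frac{1}{265940} = - \frac{153186455108}{60609} + \frac{58749}{132970} = - \frac{20369199374992619}{8059178730}$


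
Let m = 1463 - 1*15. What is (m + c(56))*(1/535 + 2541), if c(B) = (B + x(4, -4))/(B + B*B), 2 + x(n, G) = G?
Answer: 785425364347/213465 ≈ 3.6794e+6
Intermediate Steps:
x(n, G) = -2 + G
m = 1448 (m = 1463 - 15 = 1448)
c(B) = (-6 + B)/(B + B²) (c(B) = (B + (-2 - 4))/(B + B*B) = (B - 6)/(B + B²) = (-6 + B)/(B + B²))
(m + c(56))*(1/535 + 2541) = (1448 + (-6 + 56)/(56*(1 + 56)))*(1/535 + 2541) = (1448 + (1/56)*50/57)*(1/535 + 2541) = (1448 + (1/56)*(1/57)*50)*(1359436/535) = (1448 + 25/1596)*(1359436/535) = (2311033/1596)*(1359436/535) = 785425364347/213465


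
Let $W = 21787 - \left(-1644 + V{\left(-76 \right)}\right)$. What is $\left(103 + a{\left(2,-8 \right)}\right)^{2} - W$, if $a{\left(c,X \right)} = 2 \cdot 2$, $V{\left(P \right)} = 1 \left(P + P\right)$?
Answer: $-12134$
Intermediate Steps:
$V{\left(P \right)} = 2 P$ ($V{\left(P \right)} = 1 \cdot 2 P = 2 P$)
$a{\left(c,X \right)} = 4$
$W = 23583$ ($W = 21787 - \left(-1644 + 2 \left(-76\right)\right) = 21787 - \left(-1644 - 152\right) = 21787 - -1796 = 21787 + 1796 = 23583$)
$\left(103 + a{\left(2,-8 \right)}\right)^{2} - W = \left(103 + 4\right)^{2} - 23583 = 107^{2} - 23583 = 11449 - 23583 = -12134$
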